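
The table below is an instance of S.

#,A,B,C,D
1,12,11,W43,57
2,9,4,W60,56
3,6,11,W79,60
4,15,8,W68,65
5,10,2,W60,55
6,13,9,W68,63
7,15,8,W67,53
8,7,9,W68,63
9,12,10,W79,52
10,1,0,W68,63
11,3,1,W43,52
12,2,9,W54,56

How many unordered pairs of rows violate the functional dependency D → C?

2

D=56: violating pairs (2,12) — 1 pair.
D=63: all 3 rows agree on C — 0 pairs.
D=52: violating pairs (9,11) — 1 pair.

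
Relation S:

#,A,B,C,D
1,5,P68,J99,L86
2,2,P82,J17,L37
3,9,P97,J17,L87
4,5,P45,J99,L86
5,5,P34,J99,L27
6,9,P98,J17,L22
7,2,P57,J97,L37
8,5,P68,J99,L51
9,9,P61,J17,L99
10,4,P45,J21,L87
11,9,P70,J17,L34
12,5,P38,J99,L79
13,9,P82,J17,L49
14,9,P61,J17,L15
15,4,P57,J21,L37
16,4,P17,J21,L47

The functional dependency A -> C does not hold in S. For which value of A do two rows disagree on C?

A=5: rows 1, 4, 5, 8, 12 → C = J99, J99, J99, J99, J99 ✓
A=2: rows 2, 7 → C takes values {J17, J97} — violation
A=9: rows 3, 6, 9, 11, 13, 14 → C = J17, J17, J17, J17, J17, J17 ✓
A=4: rows 10, 15, 16 → C = J21, J21, J21 ✓
The only A value with inconsistent C is A=2.

2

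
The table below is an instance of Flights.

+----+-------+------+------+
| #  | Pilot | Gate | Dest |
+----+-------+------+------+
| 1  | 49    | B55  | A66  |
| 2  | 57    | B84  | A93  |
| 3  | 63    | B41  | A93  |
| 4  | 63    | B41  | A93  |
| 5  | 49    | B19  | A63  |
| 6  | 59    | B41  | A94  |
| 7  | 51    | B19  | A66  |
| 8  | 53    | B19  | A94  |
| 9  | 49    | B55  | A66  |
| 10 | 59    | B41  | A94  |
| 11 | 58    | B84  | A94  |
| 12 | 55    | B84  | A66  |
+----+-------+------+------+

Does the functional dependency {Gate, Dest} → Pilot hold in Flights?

Yes

(Gate=B55, Dest=A66): rows 1, 9 → Pilot = 49, 49 ✓
(Gate=B84, Dest=A93): row 2 → Pilot = 57 ✓
(Gate=B41, Dest=A93): rows 3, 4 → Pilot = 63, 63 ✓
(Gate=B19, Dest=A63): row 5 → Pilot = 49 ✓
(Gate=B41, Dest=A94): rows 6, 10 → Pilot = 59, 59 ✓
(Gate=B19, Dest=A66): row 7 → Pilot = 51 ✓
(Gate=B19, Dest=A94): row 8 → Pilot = 53 ✓
(Gate=B84, Dest=A94): row 11 → Pilot = 58 ✓
(Gate=B84, Dest=A66): row 12 → Pilot = 55 ✓
Every {Gate, Dest} value is associated with a single Pilot value, so {Gate, Dest} → Pilot holds.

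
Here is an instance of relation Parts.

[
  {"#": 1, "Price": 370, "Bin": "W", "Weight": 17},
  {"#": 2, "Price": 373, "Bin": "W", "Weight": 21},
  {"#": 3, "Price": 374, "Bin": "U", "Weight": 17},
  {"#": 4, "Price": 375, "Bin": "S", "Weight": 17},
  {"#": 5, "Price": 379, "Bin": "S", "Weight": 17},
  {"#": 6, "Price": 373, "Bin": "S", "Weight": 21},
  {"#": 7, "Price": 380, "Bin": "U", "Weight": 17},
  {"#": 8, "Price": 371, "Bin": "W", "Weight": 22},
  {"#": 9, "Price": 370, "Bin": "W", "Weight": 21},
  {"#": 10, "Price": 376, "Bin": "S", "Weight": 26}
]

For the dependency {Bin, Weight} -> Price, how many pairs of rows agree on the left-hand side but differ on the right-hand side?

3

(Bin=W, Weight=21): violating pairs (2,9) — 1 pair.
(Bin=U, Weight=17): violating pairs (3,7) — 1 pair.
(Bin=S, Weight=17): violating pairs (4,5) — 1 pair.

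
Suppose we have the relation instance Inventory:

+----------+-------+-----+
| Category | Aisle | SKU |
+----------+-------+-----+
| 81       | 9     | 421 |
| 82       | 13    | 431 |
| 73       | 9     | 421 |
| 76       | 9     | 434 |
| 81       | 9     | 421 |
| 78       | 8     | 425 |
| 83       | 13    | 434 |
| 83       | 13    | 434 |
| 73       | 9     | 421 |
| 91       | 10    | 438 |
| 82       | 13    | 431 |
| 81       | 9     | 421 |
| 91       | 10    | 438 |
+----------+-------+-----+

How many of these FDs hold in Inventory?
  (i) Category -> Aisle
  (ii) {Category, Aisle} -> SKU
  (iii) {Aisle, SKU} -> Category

(i) Category -> Aisle: every LHS value maps to a single RHS value — holds.
(ii) {Category, Aisle} -> SKU: every LHS value maps to a single RHS value — holds.
(iii) {Aisle, SKU} -> Category: (Aisle=9, SKU=421): 5 rows → Category takes values {81, 73} — violation — fails.
2 of the 3 dependencies hold.

2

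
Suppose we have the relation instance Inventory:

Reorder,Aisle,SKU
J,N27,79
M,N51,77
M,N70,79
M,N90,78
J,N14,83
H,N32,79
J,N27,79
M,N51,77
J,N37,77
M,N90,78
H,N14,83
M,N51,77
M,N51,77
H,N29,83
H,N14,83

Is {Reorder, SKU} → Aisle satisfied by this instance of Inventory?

(Reorder=J, SKU=79): 2 rows → Aisle = N27, N27 ✓
(Reorder=M, SKU=77): 4 rows → Aisle = N51, N51, N51, N51 ✓
(Reorder=M, SKU=79): 1 row → Aisle = N70 ✓
(Reorder=M, SKU=78): 2 rows → Aisle = N90, N90 ✓
(Reorder=J, SKU=83): 1 row → Aisle = N14 ✓
(Reorder=H, SKU=79): 1 row → Aisle = N32 ✓
(Reorder=J, SKU=77): 1 row → Aisle = N37 ✓
(Reorder=H, SKU=83): 3 rows → Aisle takes values {N14, N29} — violation
Two rows agree on {Reorder, SKU} but differ on Aisle, so {Reorder, SKU} → Aisle does not hold.

No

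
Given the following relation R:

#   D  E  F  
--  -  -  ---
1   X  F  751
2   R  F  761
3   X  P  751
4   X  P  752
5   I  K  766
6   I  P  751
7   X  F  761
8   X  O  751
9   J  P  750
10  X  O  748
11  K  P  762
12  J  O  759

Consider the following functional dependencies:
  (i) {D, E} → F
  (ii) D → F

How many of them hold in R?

0

(i) {D, E} → F: (D=X, E=F): rows 1, 7 → F takes values {751, 761} — violation; (D=X, E=P): rows 3, 4 → F takes values {751, 752} — violation; (D=X, E=O): rows 8, 10 → F takes values {751, 748} — violation — fails.
(ii) D → F: D=X: rows 1, 3, 4, 7, 8, 10 → F takes values {751, 752, 761, 748} — violation; D=I: rows 5, 6 → F takes values {766, 751} — violation; D=J: rows 9, 12 → F takes values {750, 759} — violation — fails.
None of the 2 dependencies hold.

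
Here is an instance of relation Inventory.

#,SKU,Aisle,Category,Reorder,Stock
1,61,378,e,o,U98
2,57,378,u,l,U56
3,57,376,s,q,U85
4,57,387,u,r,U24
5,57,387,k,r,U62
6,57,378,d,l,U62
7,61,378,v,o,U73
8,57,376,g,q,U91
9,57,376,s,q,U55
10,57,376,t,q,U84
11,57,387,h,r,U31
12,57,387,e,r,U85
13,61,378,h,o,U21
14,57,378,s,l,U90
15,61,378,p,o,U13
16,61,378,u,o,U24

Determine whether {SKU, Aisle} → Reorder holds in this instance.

(SKU=61, Aisle=378): rows 1, 7, 13, 15, 16 → Reorder = o, o, o, o, o ✓
(SKU=57, Aisle=378): rows 2, 6, 14 → Reorder = l, l, l ✓
(SKU=57, Aisle=376): rows 3, 8, 9, 10 → Reorder = q, q, q, q ✓
(SKU=57, Aisle=387): rows 4, 5, 11, 12 → Reorder = r, r, r, r ✓
Every {SKU, Aisle} value is associated with a single Reorder value, so {SKU, Aisle} → Reorder holds.

Yes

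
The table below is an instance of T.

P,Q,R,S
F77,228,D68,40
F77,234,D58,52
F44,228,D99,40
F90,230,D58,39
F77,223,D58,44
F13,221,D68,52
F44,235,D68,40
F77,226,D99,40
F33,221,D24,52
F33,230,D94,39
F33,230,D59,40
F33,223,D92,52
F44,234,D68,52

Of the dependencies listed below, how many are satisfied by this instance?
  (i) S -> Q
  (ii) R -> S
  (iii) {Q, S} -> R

(i) S -> Q: S=40: 5 rows → Q takes values {228, 235, 226, 230} — violation; S=52: 5 rows → Q takes values {234, 221, 223} — violation — fails.
(ii) R -> S: R=D68: 4 rows → S takes values {40, 52} — violation; R=D58: 3 rows → S takes values {52, 39, 44} — violation — fails.
(iii) {Q, S} -> R: (Q=228, S=40): 2 rows → R takes values {D68, D99} — violation; (Q=234, S=52): 2 rows → R takes values {D58, D68} — violation; (Q=230, S=39): 2 rows → R takes values {D58, D94} — violation; (Q=221, S=52): 2 rows → R takes values {D68, D24} — violation — fails.
None of the 3 dependencies hold.

0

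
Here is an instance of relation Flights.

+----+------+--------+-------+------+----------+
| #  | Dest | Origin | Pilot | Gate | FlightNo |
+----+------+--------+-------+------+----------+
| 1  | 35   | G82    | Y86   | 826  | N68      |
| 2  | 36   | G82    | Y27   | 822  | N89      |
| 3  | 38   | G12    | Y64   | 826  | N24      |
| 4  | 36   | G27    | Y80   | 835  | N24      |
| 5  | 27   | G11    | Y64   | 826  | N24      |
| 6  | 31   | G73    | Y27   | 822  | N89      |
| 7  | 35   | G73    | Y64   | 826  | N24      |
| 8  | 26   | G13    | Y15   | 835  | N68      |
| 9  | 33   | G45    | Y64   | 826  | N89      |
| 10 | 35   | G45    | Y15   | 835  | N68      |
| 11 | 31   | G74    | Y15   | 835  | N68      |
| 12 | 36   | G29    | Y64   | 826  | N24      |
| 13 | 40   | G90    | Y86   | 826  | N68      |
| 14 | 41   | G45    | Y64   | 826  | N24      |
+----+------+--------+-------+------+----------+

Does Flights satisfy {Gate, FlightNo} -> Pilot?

(Gate=826, FlightNo=N68): rows 1, 13 → Pilot = Y86, Y86 ✓
(Gate=822, FlightNo=N89): rows 2, 6 → Pilot = Y27, Y27 ✓
(Gate=826, FlightNo=N24): rows 3, 5, 7, 12, 14 → Pilot = Y64, Y64, Y64, Y64, Y64 ✓
(Gate=835, FlightNo=N24): row 4 → Pilot = Y80 ✓
(Gate=835, FlightNo=N68): rows 8, 10, 11 → Pilot = Y15, Y15, Y15 ✓
(Gate=826, FlightNo=N89): row 9 → Pilot = Y64 ✓
Every {Gate, FlightNo} value is associated with a single Pilot value, so {Gate, FlightNo} -> Pilot holds.

Yes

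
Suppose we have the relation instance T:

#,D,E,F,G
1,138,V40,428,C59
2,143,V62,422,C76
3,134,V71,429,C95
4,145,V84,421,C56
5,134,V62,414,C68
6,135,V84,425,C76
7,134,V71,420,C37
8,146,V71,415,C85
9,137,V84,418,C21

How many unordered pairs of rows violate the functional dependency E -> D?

6

E=V62: violating pairs (2,5) — 1 pair.
E=V71: violating pairs (3,8), (7,8) — 2 pairs.
E=V84: violating pairs (4,6), (4,9), (6,9) — 3 pairs.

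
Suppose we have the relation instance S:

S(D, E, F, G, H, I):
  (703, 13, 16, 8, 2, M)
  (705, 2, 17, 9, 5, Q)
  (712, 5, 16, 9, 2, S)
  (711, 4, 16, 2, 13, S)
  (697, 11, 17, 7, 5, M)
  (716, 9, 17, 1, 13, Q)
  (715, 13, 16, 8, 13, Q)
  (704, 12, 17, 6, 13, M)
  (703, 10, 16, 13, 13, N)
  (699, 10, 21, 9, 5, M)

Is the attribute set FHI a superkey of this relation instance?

All 10 rows have distinct FHI values, so FHI → (all attributes) holds and FHI is a superkey.

Yes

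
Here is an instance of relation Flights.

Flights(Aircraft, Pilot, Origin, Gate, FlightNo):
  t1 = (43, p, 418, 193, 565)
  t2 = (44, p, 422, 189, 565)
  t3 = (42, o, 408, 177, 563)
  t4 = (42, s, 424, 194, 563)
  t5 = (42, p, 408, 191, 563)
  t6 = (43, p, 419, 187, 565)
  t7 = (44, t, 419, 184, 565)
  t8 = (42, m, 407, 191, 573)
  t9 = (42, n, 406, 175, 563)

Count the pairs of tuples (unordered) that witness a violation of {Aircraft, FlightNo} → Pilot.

(Aircraft=43, FlightNo=565): all 2 rows agree on Pilot — 0 pairs.
(Aircraft=44, FlightNo=565): violating pairs (2,7) — 1 pair.
(Aircraft=42, FlightNo=563): violating pairs (3,4), (3,5), (3,9), (4,5), (4,9), (5,9) — 6 pairs.

7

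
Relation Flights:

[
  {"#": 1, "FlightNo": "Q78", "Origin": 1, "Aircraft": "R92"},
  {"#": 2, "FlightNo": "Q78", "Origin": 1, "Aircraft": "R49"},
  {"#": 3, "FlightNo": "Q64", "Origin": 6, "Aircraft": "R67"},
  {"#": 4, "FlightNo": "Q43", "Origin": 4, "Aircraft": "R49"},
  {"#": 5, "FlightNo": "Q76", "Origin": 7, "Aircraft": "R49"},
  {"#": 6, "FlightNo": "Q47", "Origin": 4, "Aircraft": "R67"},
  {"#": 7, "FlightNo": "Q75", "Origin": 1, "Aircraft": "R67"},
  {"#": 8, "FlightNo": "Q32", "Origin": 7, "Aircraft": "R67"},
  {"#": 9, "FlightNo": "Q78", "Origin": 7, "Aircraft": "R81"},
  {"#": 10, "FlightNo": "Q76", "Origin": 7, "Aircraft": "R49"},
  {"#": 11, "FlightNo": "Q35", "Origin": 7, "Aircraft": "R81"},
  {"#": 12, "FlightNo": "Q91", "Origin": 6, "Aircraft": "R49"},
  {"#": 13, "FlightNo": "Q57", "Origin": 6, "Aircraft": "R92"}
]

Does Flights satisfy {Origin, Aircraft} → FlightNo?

No

(Origin=1, Aircraft=R92): row 1 → FlightNo = Q78 ✓
(Origin=1, Aircraft=R49): row 2 → FlightNo = Q78 ✓
(Origin=6, Aircraft=R67): row 3 → FlightNo = Q64 ✓
(Origin=4, Aircraft=R49): row 4 → FlightNo = Q43 ✓
(Origin=7, Aircraft=R49): rows 5, 10 → FlightNo = Q76, Q76 ✓
(Origin=4, Aircraft=R67): row 6 → FlightNo = Q47 ✓
(Origin=1, Aircraft=R67): row 7 → FlightNo = Q75 ✓
(Origin=7, Aircraft=R67): row 8 → FlightNo = Q32 ✓
(Origin=7, Aircraft=R81): rows 9, 11 → FlightNo takes values {Q78, Q35} — violation
(Origin=6, Aircraft=R49): row 12 → FlightNo = Q91 ✓
(Origin=6, Aircraft=R92): row 13 → FlightNo = Q57 ✓
Two rows agree on {Origin, Aircraft} but differ on FlightNo, so {Origin, Aircraft} → FlightNo does not hold.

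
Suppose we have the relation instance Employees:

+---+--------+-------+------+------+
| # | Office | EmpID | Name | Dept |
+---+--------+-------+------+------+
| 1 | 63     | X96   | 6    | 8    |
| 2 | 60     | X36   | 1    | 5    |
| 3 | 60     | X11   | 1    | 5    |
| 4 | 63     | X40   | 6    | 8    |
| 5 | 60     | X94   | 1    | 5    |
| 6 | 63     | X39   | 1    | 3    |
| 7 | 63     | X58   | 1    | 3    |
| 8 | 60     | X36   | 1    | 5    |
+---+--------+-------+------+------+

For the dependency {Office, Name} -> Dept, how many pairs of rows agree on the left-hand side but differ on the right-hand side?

0

(Office=63, Name=6): all 2 rows agree on Dept — 0 pairs.
(Office=60, Name=1): all 4 rows agree on Dept — 0 pairs.
(Office=63, Name=1): all 2 rows agree on Dept — 0 pairs.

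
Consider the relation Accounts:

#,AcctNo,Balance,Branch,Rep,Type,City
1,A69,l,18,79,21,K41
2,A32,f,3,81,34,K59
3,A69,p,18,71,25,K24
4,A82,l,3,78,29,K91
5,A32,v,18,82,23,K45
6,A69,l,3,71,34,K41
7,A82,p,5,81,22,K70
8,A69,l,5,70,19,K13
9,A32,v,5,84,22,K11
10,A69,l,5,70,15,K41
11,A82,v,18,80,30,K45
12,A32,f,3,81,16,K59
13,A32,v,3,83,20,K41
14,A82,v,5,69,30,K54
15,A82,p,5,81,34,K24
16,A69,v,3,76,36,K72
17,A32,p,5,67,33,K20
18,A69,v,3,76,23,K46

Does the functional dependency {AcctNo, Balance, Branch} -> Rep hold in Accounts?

Yes

(AcctNo=A69, Balance=l, Branch=18): row 1 → Rep = 79 ✓
(AcctNo=A32, Balance=f, Branch=3): rows 2, 12 → Rep = 81, 81 ✓
(AcctNo=A69, Balance=p, Branch=18): row 3 → Rep = 71 ✓
(AcctNo=A82, Balance=l, Branch=3): row 4 → Rep = 78 ✓
(AcctNo=A32, Balance=v, Branch=18): row 5 → Rep = 82 ✓
(AcctNo=A69, Balance=l, Branch=3): row 6 → Rep = 71 ✓
(AcctNo=A82, Balance=p, Branch=5): rows 7, 15 → Rep = 81, 81 ✓
(AcctNo=A69, Balance=l, Branch=5): rows 8, 10 → Rep = 70, 70 ✓
(AcctNo=A32, Balance=v, Branch=5): row 9 → Rep = 84 ✓
(AcctNo=A82, Balance=v, Branch=18): row 11 → Rep = 80 ✓
(AcctNo=A32, Balance=v, Branch=3): row 13 → Rep = 83 ✓
(AcctNo=A82, Balance=v, Branch=5): row 14 → Rep = 69 ✓
(AcctNo=A69, Balance=v, Branch=3): rows 16, 18 → Rep = 76, 76 ✓
(AcctNo=A32, Balance=p, Branch=5): row 17 → Rep = 67 ✓
Every {AcctNo, Balance, Branch} value is associated with a single Rep value, so {AcctNo, Balance, Branch} -> Rep holds.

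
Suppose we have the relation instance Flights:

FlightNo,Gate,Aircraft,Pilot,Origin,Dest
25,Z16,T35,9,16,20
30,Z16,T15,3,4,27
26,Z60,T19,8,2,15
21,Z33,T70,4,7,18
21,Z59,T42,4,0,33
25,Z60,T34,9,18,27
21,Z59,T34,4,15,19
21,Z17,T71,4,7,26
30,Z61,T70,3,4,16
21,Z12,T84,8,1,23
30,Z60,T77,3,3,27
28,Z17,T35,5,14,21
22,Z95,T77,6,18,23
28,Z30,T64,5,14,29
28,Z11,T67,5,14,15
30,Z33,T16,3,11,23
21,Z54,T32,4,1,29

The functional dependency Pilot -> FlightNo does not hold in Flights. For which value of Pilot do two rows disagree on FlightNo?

8

Pilot=9: 2 rows → FlightNo = 25, 25 ✓
Pilot=3: 4 rows → FlightNo = 30, 30, 30, 30 ✓
Pilot=8: 2 rows → FlightNo takes values {26, 21} — violation
Pilot=4: 5 rows → FlightNo = 21, 21, 21, 21, 21 ✓
Pilot=5: 3 rows → FlightNo = 28, 28, 28 ✓
Pilot=6: 1 row → FlightNo = 22 ✓
The only Pilot value with inconsistent FlightNo is Pilot=8.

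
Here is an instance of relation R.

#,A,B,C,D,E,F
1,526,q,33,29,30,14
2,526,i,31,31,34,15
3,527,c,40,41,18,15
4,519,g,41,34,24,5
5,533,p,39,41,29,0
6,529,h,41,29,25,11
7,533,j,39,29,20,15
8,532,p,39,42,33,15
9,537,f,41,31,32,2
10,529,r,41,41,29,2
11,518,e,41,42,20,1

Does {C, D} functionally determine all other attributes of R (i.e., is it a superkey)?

All 11 rows have distinct {C, D} values, so {C, D} → (all attributes) holds and {C, D} is a superkey.

Yes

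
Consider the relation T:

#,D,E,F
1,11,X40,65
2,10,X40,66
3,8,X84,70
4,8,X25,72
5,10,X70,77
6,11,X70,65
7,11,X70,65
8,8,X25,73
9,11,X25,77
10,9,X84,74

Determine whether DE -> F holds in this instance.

No

(D=11, E=X40): row 1 → F = 65 ✓
(D=10, E=X40): row 2 → F = 66 ✓
(D=8, E=X84): row 3 → F = 70 ✓
(D=8, E=X25): rows 4, 8 → F takes values {72, 73} — violation
(D=10, E=X70): row 5 → F = 77 ✓
(D=11, E=X70): rows 6, 7 → F = 65, 65 ✓
(D=11, E=X25): row 9 → F = 77 ✓
(D=9, E=X84): row 10 → F = 74 ✓
Two rows agree on DE but differ on F, so DE -> F does not hold.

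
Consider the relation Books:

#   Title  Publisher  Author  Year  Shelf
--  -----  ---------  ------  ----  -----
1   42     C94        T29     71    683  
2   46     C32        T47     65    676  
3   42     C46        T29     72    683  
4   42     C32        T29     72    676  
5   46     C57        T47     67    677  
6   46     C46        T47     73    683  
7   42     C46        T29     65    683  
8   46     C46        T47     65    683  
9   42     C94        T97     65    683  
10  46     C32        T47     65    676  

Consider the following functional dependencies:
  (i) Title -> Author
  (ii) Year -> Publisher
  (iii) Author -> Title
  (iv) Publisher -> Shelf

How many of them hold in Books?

2

(i) Title -> Author: Title=42: rows 1, 3, 4, 7, 9 → Author takes values {T29, T97} — violation — fails.
(ii) Year -> Publisher: Year=65: rows 2, 7, 8, 9, 10 → Publisher takes values {C32, C46, C94} — violation; Year=72: rows 3, 4 → Publisher takes values {C46, C32} — violation — fails.
(iii) Author -> Title: every LHS value maps to a single RHS value — holds.
(iv) Publisher -> Shelf: every LHS value maps to a single RHS value — holds.
2 of the 4 dependencies hold.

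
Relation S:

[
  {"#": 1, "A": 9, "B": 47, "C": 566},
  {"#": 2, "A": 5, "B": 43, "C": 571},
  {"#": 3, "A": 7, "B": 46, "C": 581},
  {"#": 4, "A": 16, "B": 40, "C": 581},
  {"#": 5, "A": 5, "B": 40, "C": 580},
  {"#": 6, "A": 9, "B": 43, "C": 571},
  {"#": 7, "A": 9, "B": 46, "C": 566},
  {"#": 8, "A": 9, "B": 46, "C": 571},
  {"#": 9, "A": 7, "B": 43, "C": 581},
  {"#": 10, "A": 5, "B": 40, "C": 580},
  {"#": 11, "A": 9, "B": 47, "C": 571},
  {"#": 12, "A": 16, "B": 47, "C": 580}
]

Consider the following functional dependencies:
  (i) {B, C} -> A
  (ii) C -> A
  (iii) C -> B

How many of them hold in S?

(i) {B, C} -> A: (B=43, C=571): rows 2, 6 → A takes values {5, 9} — violation — fails.
(ii) C -> A: C=571: rows 2, 6, 8, 11 → A takes values {5, 9} — violation; C=581: rows 3, 4, 9 → A takes values {7, 16} — violation; C=580: rows 5, 10, 12 → A takes values {5, 16} — violation — fails.
(iii) C -> B: C=566: rows 1, 7 → B takes values {47, 46} — violation; C=571: rows 2, 6, 8, 11 → B takes values {43, 46, 47} — violation; C=581: rows 3, 4, 9 → B takes values {46, 40, 43} — violation; C=580: rows 5, 10, 12 → B takes values {40, 47} — violation — fails.
None of the 3 dependencies hold.

0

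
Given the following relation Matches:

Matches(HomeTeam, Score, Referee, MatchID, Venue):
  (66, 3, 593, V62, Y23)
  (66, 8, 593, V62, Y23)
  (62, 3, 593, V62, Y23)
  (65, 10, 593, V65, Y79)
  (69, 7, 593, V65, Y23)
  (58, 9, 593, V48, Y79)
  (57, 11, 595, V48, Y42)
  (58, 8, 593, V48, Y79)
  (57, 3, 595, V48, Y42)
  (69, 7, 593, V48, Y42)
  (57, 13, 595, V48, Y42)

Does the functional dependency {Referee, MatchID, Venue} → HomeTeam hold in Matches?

No

(Referee=593, MatchID=V62, Venue=Y23): 3 rows → HomeTeam takes values {66, 62} — violation
(Referee=593, MatchID=V65, Venue=Y79): 1 row → HomeTeam = 65 ✓
(Referee=593, MatchID=V65, Venue=Y23): 1 row → HomeTeam = 69 ✓
(Referee=593, MatchID=V48, Venue=Y79): 2 rows → HomeTeam = 58, 58 ✓
(Referee=595, MatchID=V48, Venue=Y42): 3 rows → HomeTeam = 57, 57, 57 ✓
(Referee=593, MatchID=V48, Venue=Y42): 1 row → HomeTeam = 69 ✓
Two rows agree on {Referee, MatchID, Venue} but differ on HomeTeam, so {Referee, MatchID, Venue} → HomeTeam does not hold.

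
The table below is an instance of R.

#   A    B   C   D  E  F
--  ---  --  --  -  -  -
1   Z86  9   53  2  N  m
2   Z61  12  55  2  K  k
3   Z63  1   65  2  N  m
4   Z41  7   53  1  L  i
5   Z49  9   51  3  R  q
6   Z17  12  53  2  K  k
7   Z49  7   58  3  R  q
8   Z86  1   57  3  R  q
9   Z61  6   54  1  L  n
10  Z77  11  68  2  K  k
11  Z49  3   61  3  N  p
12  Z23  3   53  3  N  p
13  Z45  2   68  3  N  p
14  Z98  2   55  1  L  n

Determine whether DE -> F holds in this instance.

(D=2, E=N): rows 1, 3 → F = m, m ✓
(D=2, E=K): rows 2, 6, 10 → F = k, k, k ✓
(D=1, E=L): rows 4, 9, 14 → F takes values {i, n} — violation
(D=3, E=R): rows 5, 7, 8 → F = q, q, q ✓
(D=3, E=N): rows 11, 12, 13 → F = p, p, p ✓
Two rows agree on DE but differ on F, so DE -> F does not hold.

No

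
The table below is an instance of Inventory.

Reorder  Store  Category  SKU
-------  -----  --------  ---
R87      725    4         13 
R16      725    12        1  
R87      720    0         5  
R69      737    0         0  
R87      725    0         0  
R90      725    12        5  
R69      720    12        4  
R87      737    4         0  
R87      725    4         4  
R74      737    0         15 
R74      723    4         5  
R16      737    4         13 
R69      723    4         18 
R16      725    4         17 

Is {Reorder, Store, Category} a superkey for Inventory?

No

Two distinct rows share (Reorder=R87, Store=725, Category=4), so {Reorder, Store, Category} does not determine every attribute — not a superkey.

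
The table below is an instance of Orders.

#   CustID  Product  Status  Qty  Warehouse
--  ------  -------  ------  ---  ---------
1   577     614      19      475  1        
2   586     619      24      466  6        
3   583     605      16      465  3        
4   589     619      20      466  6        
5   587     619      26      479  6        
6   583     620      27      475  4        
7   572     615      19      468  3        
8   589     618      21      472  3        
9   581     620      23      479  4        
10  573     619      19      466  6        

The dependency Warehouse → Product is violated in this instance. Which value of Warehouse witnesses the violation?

3

Warehouse=1: row 1 → Product = 614 ✓
Warehouse=6: rows 2, 4, 5, 10 → Product = 619, 619, 619, 619 ✓
Warehouse=3: rows 3, 7, 8 → Product takes values {605, 615, 618} — violation
Warehouse=4: rows 6, 9 → Product = 620, 620 ✓
The only Warehouse value with inconsistent Product is Warehouse=3.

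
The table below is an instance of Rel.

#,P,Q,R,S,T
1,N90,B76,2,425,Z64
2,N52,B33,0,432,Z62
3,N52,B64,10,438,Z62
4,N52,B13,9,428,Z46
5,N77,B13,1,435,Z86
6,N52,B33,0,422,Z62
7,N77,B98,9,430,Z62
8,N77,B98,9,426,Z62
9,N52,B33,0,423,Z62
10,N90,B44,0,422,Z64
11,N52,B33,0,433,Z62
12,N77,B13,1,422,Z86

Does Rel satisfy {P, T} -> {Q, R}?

No

(P=N90, T=Z64): rows 1, 10 → {Q,R} takes values {(B76, 2), (B44, 0)} — violation
(P=N52, T=Z62): rows 2, 3, 6, 9, 11 → {Q,R} takes values {(B33, 0), (B64, 10)} — violation
(P=N52, T=Z46): row 4 → {Q,R} = (B13, 9) ✓
(P=N77, T=Z86): rows 5, 12 → {Q,R} = (B13, 1), (B13, 1) ✓
(P=N77, T=Z62): rows 7, 8 → {Q,R} = (B98, 9), (B98, 9) ✓
Two rows agree on {P, T} but differ on {Q, R}, so {P, T} -> {Q, R} does not hold.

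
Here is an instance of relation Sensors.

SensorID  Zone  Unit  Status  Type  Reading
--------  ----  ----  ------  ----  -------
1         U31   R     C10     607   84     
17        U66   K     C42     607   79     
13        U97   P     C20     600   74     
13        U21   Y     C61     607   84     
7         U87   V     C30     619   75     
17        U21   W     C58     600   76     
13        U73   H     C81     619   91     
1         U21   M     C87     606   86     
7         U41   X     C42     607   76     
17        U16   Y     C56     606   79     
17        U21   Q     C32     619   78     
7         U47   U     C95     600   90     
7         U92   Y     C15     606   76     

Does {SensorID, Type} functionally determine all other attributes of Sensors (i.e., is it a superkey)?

Yes

All 13 rows have distinct {SensorID, Type} values, so {SensorID, Type} → (all attributes) holds and {SensorID, Type} is a superkey.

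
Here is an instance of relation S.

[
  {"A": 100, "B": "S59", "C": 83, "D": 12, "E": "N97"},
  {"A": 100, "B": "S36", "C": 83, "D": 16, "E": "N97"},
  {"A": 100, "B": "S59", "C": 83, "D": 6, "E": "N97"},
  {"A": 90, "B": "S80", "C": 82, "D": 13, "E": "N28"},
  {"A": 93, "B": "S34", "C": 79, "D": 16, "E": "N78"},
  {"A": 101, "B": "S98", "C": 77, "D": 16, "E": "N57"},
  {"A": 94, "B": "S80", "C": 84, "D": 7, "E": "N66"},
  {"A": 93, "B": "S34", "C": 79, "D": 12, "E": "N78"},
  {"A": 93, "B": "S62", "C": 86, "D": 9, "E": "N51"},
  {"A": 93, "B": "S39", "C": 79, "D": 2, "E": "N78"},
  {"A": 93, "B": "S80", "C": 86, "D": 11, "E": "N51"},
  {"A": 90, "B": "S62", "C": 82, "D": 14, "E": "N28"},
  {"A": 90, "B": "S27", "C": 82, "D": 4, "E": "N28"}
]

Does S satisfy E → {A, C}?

E=N97: 3 rows → {A,C} = (100, 83), (100, 83), (100, 83) ✓
E=N28: 3 rows → {A,C} = (90, 82), (90, 82), (90, 82) ✓
E=N78: 3 rows → {A,C} = (93, 79), (93, 79), (93, 79) ✓
E=N57: 1 row → {A,C} = (101, 77) ✓
E=N66: 1 row → {A,C} = (94, 84) ✓
E=N51: 2 rows → {A,C} = (93, 86), (93, 86) ✓
Every E value is associated with a single {A, C} value, so E → {A, C} holds.

Yes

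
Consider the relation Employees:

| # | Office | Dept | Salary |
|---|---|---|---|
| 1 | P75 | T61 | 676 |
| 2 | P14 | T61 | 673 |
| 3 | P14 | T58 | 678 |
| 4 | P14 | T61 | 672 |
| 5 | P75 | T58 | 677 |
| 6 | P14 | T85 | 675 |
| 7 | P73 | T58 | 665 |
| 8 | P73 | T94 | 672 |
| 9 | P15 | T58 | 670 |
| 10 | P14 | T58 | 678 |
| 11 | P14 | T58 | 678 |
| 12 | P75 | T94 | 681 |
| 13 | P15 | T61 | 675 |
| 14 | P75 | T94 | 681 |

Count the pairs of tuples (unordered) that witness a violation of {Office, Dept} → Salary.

(Office=P14, Dept=T61): violating pairs (2,4) — 1 pair.
(Office=P14, Dept=T58): all 3 rows agree on Salary — 0 pairs.
(Office=P75, Dept=T94): all 2 rows agree on Salary — 0 pairs.

1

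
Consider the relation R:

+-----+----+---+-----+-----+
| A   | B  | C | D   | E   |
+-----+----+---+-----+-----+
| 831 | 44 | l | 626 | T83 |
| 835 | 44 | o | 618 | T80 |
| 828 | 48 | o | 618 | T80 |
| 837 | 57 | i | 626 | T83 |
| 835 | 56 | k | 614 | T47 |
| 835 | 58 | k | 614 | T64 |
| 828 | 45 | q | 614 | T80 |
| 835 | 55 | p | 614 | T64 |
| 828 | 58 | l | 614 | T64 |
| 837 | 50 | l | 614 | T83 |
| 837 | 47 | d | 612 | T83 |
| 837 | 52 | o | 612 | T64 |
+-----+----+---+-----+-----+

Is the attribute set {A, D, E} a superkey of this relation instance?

No

Two distinct rows share (A=835, D=614, E=T64), so {A, D, E} does not determine every attribute — not a superkey.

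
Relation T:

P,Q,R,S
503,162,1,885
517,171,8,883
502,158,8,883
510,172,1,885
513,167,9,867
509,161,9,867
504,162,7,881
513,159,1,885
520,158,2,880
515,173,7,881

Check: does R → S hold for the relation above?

R=1: 3 rows → S = 885, 885, 885 ✓
R=8: 2 rows → S = 883, 883 ✓
R=9: 2 rows → S = 867, 867 ✓
R=7: 2 rows → S = 881, 881 ✓
R=2: 1 row → S = 880 ✓
Every R value is associated with a single S value, so R → S holds.

Yes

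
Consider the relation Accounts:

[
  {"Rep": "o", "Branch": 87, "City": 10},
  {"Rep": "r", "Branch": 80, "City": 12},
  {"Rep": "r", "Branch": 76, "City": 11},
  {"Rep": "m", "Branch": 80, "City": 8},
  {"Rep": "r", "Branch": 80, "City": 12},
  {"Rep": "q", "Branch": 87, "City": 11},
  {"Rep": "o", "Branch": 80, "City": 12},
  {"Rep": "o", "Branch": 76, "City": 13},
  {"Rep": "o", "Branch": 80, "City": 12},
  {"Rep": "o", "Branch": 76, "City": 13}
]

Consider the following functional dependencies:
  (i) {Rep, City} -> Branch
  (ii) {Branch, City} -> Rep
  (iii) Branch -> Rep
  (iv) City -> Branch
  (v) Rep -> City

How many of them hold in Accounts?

1

(i) {Rep, City} -> Branch: every LHS value maps to a single RHS value — holds.
(ii) {Branch, City} -> Rep: (Branch=80, City=12): 4 rows → Rep takes values {r, o} — violation — fails.
(iii) Branch -> Rep: Branch=87: 2 rows → Rep takes values {o, q} — violation; Branch=80: 5 rows → Rep takes values {r, m, o} — violation; Branch=76: 3 rows → Rep takes values {r, o} — violation — fails.
(iv) City -> Branch: City=11: 2 rows → Branch takes values {76, 87} — violation — fails.
(v) Rep -> City: Rep=o: 5 rows → City takes values {10, 12, 13} — violation; Rep=r: 3 rows → City takes values {12, 11} — violation — fails.
1 of the 5 dependencies holds.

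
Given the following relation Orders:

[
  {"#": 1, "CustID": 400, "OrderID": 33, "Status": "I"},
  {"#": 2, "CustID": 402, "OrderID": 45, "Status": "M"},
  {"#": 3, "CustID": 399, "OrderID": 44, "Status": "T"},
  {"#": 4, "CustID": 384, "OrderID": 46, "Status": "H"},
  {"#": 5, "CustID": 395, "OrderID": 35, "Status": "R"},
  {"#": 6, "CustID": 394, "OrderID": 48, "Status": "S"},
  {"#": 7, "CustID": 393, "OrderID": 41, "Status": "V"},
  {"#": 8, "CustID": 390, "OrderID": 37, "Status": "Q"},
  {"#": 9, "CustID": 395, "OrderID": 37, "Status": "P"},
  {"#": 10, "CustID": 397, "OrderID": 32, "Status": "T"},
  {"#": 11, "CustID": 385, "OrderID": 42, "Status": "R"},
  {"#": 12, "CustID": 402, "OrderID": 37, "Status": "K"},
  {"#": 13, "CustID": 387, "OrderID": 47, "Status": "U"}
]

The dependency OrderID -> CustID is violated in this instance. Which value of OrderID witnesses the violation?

OrderID=33: row 1 → CustID = 400 ✓
OrderID=45: row 2 → CustID = 402 ✓
OrderID=44: row 3 → CustID = 399 ✓
OrderID=46: row 4 → CustID = 384 ✓
OrderID=35: row 5 → CustID = 395 ✓
OrderID=48: row 6 → CustID = 394 ✓
OrderID=41: row 7 → CustID = 393 ✓
OrderID=37: rows 8, 9, 12 → CustID takes values {390, 395, 402} — violation
OrderID=32: row 10 → CustID = 397 ✓
OrderID=42: row 11 → CustID = 385 ✓
OrderID=47: row 13 → CustID = 387 ✓
The only OrderID value with inconsistent CustID is OrderID=37.

37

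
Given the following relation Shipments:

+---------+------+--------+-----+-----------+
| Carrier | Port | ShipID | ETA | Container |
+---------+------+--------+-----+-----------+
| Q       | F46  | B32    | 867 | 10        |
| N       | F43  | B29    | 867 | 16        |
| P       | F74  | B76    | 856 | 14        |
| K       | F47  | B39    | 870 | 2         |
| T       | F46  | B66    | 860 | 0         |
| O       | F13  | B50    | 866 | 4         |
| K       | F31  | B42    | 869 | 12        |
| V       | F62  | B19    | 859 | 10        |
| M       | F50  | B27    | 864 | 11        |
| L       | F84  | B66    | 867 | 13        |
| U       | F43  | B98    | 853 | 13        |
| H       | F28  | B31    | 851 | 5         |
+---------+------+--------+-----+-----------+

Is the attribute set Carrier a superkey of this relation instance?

Two distinct rows share Carrier=K, so Carrier does not determine every attribute — not a superkey.

No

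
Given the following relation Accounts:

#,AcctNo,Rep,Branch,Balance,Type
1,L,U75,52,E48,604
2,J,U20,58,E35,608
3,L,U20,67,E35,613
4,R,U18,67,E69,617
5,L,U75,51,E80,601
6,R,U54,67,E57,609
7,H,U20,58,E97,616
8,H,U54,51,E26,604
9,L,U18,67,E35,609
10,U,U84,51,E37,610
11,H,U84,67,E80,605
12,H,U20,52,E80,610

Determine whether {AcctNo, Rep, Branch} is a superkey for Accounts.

All 12 rows have distinct {AcctNo, Rep, Branch} values, so {AcctNo, Rep, Branch} → (all attributes) holds and {AcctNo, Rep, Branch} is a superkey.

Yes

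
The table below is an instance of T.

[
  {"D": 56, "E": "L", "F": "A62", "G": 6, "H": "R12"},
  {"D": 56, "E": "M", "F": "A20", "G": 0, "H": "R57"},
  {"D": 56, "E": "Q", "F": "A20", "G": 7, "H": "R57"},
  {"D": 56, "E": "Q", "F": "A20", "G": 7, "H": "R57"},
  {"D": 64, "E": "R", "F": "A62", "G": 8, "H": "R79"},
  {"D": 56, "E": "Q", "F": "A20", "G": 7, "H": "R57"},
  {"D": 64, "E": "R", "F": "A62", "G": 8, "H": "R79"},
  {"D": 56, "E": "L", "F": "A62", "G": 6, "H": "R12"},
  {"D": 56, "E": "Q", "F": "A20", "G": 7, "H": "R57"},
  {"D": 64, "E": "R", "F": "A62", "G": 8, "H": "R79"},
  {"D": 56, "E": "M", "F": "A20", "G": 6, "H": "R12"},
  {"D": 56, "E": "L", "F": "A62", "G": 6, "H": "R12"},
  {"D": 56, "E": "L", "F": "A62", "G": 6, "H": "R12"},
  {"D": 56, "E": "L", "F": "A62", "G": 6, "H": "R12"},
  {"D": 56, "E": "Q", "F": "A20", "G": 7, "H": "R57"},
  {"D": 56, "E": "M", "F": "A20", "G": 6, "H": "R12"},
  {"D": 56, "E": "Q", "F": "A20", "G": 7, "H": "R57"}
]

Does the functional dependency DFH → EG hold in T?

(D=56, F=A62, H=R12): 5 rows → {E,G} = (L, 6), (L, 6), (L, 6), (L, 6), (L, 6) ✓
(D=56, F=A20, H=R57): 7 rows → {E,G} takes values {(M, 0), (Q, 7)} — violation
(D=64, F=A62, H=R79): 3 rows → {E,G} = (R, 8), (R, 8), (R, 8) ✓
(D=56, F=A20, H=R12): 2 rows → {E,G} = (M, 6), (M, 6) ✓
Two rows agree on DFH but differ on EG, so DFH → EG does not hold.

No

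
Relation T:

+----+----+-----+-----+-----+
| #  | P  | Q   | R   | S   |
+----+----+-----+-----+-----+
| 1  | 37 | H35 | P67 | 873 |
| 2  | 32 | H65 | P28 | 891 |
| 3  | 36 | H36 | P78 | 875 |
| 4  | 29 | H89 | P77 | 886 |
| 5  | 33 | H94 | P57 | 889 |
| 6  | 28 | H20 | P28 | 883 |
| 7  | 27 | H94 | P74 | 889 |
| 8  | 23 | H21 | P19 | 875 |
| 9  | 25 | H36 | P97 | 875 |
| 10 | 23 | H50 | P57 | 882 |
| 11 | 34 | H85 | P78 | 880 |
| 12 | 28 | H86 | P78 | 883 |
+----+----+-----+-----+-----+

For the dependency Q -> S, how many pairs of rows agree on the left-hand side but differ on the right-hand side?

0

Q=H36: all 2 rows agree on S — 0 pairs.
Q=H94: all 2 rows agree on S — 0 pairs.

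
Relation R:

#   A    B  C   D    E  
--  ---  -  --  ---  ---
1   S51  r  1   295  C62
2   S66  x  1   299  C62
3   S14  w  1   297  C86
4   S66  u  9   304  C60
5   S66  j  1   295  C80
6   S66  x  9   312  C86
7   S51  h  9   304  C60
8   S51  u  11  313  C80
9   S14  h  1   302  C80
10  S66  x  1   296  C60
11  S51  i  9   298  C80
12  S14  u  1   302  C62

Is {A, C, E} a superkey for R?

Yes

All 12 rows have distinct {A, C, E} values, so {A, C, E} → (all attributes) holds and {A, C, E} is a superkey.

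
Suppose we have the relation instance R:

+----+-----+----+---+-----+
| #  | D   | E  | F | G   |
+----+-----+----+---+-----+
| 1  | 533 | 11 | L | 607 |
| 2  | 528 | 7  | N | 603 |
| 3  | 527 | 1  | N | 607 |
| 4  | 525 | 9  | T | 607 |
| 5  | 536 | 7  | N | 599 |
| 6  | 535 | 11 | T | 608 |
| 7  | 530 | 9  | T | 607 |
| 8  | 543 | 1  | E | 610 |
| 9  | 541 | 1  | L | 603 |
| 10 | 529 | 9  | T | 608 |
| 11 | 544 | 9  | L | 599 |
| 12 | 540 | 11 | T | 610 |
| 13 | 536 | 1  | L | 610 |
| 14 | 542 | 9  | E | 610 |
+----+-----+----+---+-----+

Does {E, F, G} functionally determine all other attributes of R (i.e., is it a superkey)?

Rows 4 and 7 have the same {E, F, G} value (E=9, F=T, G=607) but are distinct tuples, so {E, F, G} does not determine every attribute — not a superkey.

No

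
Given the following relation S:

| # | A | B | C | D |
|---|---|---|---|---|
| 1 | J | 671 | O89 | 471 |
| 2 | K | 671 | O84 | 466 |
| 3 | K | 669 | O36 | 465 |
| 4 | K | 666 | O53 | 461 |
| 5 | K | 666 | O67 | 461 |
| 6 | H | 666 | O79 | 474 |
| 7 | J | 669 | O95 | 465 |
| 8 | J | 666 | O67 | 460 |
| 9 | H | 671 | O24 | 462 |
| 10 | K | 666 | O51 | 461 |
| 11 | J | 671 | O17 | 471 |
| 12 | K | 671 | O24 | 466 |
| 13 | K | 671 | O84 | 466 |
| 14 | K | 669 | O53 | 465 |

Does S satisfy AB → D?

Yes

(A=J, B=671): rows 1, 11 → D = 471, 471 ✓
(A=K, B=671): rows 2, 12, 13 → D = 466, 466, 466 ✓
(A=K, B=669): rows 3, 14 → D = 465, 465 ✓
(A=K, B=666): rows 4, 5, 10 → D = 461, 461, 461 ✓
(A=H, B=666): row 6 → D = 474 ✓
(A=J, B=669): row 7 → D = 465 ✓
(A=J, B=666): row 8 → D = 460 ✓
(A=H, B=671): row 9 → D = 462 ✓
Every AB value is associated with a single D value, so AB → D holds.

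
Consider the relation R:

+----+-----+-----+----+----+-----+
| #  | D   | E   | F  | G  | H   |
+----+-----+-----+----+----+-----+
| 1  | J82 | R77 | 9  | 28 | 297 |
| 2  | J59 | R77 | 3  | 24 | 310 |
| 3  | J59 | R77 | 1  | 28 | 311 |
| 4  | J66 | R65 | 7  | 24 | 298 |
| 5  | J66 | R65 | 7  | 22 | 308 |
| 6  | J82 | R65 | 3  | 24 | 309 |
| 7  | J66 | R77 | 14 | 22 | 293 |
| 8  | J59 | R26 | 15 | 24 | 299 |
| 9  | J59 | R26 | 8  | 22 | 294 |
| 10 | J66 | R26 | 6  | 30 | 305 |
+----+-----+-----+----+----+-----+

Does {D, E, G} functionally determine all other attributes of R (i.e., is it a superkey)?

Yes

All 10 rows have distinct {D, E, G} values, so {D, E, G} → (all attributes) holds and {D, E, G} is a superkey.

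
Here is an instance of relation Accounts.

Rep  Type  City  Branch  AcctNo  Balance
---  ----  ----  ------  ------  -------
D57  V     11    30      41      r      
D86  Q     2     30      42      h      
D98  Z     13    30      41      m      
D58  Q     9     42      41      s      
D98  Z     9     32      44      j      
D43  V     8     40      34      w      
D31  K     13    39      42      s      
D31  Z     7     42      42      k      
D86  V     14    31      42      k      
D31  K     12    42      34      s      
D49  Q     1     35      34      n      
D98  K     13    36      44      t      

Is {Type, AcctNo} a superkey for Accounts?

Yes

All 12 rows have distinct {Type, AcctNo} values, so {Type, AcctNo} → (all attributes) holds and {Type, AcctNo} is a superkey.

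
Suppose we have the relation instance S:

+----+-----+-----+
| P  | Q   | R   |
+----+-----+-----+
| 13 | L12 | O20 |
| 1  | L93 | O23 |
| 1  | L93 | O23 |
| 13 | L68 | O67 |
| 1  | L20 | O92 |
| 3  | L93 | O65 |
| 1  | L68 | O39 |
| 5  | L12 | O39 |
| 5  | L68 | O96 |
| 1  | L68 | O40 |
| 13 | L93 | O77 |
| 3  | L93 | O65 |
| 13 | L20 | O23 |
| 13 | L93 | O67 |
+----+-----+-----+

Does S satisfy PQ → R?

(P=13, Q=L12): 1 row → R = O20 ✓
(P=1, Q=L93): 2 rows → R = O23, O23 ✓
(P=13, Q=L68): 1 row → R = O67 ✓
(P=1, Q=L20): 1 row → R = O92 ✓
(P=3, Q=L93): 2 rows → R = O65, O65 ✓
(P=1, Q=L68): 2 rows → R takes values {O39, O40} — violation
(P=5, Q=L12): 1 row → R = O39 ✓
(P=5, Q=L68): 1 row → R = O96 ✓
(P=13, Q=L93): 2 rows → R takes values {O77, O67} — violation
(P=13, Q=L20): 1 row → R = O23 ✓
Two rows agree on PQ but differ on R, so PQ → R does not hold.

No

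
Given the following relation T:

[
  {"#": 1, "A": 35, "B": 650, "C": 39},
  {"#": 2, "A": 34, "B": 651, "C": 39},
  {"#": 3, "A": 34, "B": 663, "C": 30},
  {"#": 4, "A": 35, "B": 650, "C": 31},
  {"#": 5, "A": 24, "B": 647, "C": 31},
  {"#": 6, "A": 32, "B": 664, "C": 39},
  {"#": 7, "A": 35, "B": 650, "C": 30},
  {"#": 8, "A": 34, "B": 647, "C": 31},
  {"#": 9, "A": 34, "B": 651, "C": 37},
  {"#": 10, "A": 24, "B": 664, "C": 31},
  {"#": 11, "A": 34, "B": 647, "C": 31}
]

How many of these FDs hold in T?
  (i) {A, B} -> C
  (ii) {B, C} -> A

0

(i) {A, B} -> C: (A=35, B=650): rows 1, 4, 7 → C takes values {39, 31, 30} — violation; (A=34, B=651): rows 2, 9 → C takes values {39, 37} — violation — fails.
(ii) {B, C} -> A: (B=647, C=31): rows 5, 8, 11 → A takes values {24, 34} — violation — fails.
None of the 2 dependencies hold.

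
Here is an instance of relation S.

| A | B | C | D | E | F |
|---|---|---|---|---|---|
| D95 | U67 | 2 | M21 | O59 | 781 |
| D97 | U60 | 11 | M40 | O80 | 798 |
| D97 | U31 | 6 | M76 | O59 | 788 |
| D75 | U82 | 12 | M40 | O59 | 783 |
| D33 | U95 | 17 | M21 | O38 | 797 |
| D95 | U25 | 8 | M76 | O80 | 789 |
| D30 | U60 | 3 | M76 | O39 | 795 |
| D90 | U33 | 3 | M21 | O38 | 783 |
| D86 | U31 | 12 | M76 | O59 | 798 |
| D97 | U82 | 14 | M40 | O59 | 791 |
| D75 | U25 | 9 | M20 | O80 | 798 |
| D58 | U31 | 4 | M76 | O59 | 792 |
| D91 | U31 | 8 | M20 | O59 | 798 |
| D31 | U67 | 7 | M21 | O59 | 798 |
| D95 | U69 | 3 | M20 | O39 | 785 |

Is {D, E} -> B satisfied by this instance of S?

(D=M21, E=O59): 2 rows → B = U67, U67 ✓
(D=M40, E=O80): 1 row → B = U60 ✓
(D=M76, E=O59): 3 rows → B = U31, U31, U31 ✓
(D=M40, E=O59): 2 rows → B = U82, U82 ✓
(D=M21, E=O38): 2 rows → B takes values {U95, U33} — violation
(D=M76, E=O80): 1 row → B = U25 ✓
(D=M76, E=O39): 1 row → B = U60 ✓
(D=M20, E=O80): 1 row → B = U25 ✓
(D=M20, E=O59): 1 row → B = U31 ✓
(D=M20, E=O39): 1 row → B = U69 ✓
Two rows agree on {D, E} but differ on B, so {D, E} -> B does not hold.

No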